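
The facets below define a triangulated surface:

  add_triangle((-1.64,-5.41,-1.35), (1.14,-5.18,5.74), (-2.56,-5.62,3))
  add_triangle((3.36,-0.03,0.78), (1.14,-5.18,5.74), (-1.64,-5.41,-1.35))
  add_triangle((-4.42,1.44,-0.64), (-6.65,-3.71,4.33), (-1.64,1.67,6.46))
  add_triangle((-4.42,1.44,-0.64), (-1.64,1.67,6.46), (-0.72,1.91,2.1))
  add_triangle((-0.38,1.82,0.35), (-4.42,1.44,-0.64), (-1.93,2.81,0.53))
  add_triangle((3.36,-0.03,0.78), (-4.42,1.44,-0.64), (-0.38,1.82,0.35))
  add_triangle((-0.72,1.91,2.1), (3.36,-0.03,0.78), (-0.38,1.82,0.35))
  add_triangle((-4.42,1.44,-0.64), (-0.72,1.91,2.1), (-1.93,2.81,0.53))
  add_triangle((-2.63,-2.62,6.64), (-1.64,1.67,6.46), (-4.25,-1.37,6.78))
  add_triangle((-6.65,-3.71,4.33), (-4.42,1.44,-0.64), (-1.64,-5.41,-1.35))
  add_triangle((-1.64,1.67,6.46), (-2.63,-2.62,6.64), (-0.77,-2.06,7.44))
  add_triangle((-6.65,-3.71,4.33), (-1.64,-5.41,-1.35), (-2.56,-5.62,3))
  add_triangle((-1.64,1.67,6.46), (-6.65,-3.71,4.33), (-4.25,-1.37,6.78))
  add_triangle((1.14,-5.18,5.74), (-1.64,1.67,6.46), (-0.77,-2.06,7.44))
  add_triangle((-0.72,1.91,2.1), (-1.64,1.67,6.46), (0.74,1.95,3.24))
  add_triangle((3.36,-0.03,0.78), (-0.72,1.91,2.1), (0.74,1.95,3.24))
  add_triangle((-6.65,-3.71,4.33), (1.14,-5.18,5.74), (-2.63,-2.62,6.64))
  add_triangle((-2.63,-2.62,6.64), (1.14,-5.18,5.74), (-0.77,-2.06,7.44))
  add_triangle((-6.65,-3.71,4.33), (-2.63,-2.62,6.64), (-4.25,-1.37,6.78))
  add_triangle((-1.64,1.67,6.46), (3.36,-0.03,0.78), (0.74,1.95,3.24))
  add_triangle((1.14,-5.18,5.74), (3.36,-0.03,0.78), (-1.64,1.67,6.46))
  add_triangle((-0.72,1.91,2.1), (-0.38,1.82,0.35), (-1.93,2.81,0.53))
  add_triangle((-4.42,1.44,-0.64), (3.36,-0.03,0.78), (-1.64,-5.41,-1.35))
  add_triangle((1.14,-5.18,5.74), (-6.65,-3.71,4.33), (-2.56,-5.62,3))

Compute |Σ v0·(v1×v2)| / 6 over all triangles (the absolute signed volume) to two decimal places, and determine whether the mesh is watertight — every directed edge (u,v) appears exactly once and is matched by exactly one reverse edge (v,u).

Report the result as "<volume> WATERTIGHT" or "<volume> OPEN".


Per-triangle v0·(v1×v2)/6:
  t1: +16.1886
  t2: +19.4392
  t3: +33.4218
  t4: +6.4221
  t5: +0.3606
  t6: -0.0491
  t7: +1.8392
  t8: +2.5428
  t9: +8.6319
  t10: +27.9936
  t11: +9.2735
  t12: +17.8747
  t13: +5.5137
  t14: +3.1117
  t15: +2.5238
  t16: +0.7866
  t17: +23.4813
  t18: +10.3307
  t19: +10.5938
  t20: +4.6511
  t21: +24.8802
  t22: +0.7070
  t23: -0.4126
  t24: +21.5227
Σ = +251.6290 → |volume| = 251.63

Directed edges: 72 total, each appears once with its reverse present → watertight.

251.63 WATERTIGHT


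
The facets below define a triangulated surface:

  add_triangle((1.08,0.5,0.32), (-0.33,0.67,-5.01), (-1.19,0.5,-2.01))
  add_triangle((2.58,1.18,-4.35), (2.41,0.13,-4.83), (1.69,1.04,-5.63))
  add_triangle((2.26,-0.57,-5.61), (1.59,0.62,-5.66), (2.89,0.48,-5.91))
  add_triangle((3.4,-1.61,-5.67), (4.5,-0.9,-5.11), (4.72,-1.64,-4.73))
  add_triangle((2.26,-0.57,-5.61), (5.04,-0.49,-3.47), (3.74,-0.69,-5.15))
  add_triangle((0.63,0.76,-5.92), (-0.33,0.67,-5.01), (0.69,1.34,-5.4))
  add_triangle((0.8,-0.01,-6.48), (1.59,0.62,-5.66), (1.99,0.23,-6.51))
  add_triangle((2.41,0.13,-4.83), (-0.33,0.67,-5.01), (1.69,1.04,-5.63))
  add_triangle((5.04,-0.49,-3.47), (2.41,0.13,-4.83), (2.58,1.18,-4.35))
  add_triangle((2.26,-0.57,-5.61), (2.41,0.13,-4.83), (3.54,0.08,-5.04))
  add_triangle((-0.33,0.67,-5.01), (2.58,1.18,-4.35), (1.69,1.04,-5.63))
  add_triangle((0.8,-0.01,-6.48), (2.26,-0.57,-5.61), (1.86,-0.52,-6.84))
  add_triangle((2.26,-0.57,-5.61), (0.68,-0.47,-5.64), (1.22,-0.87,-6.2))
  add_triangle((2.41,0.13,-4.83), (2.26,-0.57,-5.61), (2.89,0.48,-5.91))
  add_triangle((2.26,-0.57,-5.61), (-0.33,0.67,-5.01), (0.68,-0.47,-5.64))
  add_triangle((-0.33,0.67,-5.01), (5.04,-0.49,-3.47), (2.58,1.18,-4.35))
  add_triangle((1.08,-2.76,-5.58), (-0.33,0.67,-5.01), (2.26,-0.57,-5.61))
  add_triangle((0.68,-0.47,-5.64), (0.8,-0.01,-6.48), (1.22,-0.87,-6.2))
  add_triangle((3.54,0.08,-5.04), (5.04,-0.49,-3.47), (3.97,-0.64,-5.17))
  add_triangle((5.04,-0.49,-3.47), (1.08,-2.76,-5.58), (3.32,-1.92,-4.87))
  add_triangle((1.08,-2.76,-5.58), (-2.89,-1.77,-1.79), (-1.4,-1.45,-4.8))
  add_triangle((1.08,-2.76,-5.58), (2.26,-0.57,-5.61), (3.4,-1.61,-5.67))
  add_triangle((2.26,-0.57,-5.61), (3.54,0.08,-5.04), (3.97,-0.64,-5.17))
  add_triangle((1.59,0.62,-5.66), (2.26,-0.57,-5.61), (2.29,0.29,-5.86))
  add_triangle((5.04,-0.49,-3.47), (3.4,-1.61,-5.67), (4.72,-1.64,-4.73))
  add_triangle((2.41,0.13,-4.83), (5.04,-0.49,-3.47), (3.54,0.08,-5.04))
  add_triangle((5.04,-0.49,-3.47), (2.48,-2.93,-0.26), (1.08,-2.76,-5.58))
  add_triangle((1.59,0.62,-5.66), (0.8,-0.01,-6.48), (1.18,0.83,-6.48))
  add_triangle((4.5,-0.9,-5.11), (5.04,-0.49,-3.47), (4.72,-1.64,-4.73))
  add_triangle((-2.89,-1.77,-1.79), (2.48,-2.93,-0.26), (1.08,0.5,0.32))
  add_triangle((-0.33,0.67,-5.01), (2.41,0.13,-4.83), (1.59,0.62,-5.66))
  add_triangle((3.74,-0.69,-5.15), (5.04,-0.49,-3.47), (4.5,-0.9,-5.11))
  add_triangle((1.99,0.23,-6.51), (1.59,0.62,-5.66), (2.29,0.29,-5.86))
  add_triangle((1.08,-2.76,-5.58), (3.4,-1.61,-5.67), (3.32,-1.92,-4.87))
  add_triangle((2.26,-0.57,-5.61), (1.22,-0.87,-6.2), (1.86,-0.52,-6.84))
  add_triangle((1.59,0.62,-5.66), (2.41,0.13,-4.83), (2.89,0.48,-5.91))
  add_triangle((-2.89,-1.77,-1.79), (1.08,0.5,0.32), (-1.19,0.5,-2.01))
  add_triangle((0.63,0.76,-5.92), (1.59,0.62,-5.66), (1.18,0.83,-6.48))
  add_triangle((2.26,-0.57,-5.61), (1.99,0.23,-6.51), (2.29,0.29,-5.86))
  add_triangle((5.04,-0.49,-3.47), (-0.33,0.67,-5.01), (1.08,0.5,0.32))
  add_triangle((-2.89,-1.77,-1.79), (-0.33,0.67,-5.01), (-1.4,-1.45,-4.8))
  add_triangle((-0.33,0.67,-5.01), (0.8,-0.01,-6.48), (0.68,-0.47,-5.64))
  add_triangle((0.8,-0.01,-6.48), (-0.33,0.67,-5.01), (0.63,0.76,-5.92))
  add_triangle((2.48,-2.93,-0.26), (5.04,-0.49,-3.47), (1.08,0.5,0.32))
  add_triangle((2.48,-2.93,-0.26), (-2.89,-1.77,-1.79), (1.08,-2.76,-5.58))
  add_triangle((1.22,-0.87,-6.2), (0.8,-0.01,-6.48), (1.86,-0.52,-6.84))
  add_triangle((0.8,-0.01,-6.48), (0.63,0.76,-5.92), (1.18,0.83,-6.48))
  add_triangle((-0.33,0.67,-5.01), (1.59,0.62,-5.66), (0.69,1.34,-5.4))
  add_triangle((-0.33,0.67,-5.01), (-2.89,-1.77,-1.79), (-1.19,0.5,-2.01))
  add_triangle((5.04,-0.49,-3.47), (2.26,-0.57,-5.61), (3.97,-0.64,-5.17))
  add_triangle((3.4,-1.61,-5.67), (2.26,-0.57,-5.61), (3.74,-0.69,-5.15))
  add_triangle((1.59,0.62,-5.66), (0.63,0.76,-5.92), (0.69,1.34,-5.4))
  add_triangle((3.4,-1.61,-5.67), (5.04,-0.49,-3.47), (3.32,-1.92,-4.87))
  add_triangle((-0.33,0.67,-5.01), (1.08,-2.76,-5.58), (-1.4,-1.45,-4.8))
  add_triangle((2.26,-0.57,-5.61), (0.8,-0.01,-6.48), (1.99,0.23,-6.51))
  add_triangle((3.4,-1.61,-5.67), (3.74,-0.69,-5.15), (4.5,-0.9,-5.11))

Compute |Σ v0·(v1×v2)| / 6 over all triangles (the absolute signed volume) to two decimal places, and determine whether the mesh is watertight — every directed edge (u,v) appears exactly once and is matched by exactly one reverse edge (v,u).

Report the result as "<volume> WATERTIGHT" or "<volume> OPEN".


70.86 WATERTIGHT

Per-triangle v0·(v1×v2)/6:
  t1: +0.6838
  t2: +1.2505
  t3: +1.2661
  t4: +1.3837
  t5: +0.3538
  t6: +0.5539
  t7: +0.5745
  t8: +1.5418
  t9: +3.0233
  t10: +0.6192
  t11: +0.3423
  t12: +0.2467
  t13: -0.4804
  t14: +0.1735
  t15: -1.5289
  t16: -4.9155
  t17: +6.1027
  t18: +0.2416
  t19: +1.4236
  t20: -0.7256
  t21: +4.6978
  t22: +3.4170
  t23: +1.2067
  t24: -0.4923
  t25: -1.7120
  t26: -0.3333
  t27: +14.1520
  t28: +0.5505
  t29: +1.4209
  t30: -0.6080
  t31: -0.5337
  t32: +0.4488
  t33: +0.2399
  t34: +1.5943
  t35: +0.4100
  t36: -0.2967
  t37: -0.3055
  t38: -0.0497
  t39: +0.4647
  t40: +3.2315
  t41: +3.0237
  t42: +0.4845
  t43: +0.7141
  t44: +3.1379
  t45: +10.4308
  t46: +0.6936
  t47: +0.4072
  t48: -1.1322
  t49: +2.3096
  t50: -0.1481
  t51: +1.4359
  t52: +0.6424
  t53: +1.6892
  t54: +5.7016
  t55: +1.1255
  t56: +0.7086
Σ = +70.8578 → |volume| = 70.86

Directed edges: 168 total, each appears once with its reverse present → watertight.


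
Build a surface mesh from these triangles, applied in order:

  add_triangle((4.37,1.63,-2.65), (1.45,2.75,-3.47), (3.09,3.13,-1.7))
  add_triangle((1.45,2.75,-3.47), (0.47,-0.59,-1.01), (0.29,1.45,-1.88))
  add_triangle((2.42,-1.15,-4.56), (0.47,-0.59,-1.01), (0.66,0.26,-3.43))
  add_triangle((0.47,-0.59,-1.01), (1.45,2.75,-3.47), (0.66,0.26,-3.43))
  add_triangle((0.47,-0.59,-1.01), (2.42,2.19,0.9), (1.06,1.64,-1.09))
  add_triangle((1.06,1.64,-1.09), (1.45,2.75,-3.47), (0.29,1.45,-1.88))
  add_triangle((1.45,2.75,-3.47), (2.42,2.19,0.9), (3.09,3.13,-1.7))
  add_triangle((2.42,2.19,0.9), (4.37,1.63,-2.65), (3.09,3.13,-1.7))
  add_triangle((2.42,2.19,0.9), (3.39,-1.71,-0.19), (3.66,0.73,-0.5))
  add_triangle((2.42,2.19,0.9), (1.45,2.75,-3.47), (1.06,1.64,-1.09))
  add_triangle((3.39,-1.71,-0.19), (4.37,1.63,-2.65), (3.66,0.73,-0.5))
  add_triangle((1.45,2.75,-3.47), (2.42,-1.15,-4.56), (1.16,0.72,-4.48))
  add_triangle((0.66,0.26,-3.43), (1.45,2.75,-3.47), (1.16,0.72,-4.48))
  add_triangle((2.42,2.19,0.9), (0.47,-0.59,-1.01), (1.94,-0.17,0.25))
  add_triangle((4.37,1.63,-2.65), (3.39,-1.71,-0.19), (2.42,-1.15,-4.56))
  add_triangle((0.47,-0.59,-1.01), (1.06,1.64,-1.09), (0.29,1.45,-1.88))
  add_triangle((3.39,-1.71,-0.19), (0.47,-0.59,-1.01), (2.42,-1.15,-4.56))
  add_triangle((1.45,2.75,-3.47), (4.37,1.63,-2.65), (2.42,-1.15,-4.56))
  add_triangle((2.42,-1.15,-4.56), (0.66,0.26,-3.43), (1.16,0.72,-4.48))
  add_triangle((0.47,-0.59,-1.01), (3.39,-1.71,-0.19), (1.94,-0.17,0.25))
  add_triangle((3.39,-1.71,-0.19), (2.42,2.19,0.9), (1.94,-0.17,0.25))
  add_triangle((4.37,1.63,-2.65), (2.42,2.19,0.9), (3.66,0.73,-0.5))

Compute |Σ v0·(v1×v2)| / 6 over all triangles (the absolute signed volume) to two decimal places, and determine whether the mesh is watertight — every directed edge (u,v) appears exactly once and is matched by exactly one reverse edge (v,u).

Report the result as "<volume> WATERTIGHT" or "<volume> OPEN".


Per-triangle v0·(v1×v2)/6:
  t1: +4.0109
  t2: +0.3996
  t3: +0.3521
  t4: -0.6900
  t5: -0.9331
  t6: +0.2085
  t7: +1.1127
  t8: +3.2468
  t9: +2.0756
  t10: +0.2401
  t11: +2.8619
  t12: +2.8040
  t13: +0.2535
  t14: -0.7271
  t15: +9.4889
  t16: -0.4613
  t17: +0.9215
  t18: +8.8490
  t19: +0.5902
  t20: -0.3779
  t21: +0.2182
  t22: +2.7074
Σ = +37.1516 → |volume| = 37.15

Directed edges: 66 total, each appears once with its reverse present → watertight.

37.15 WATERTIGHT


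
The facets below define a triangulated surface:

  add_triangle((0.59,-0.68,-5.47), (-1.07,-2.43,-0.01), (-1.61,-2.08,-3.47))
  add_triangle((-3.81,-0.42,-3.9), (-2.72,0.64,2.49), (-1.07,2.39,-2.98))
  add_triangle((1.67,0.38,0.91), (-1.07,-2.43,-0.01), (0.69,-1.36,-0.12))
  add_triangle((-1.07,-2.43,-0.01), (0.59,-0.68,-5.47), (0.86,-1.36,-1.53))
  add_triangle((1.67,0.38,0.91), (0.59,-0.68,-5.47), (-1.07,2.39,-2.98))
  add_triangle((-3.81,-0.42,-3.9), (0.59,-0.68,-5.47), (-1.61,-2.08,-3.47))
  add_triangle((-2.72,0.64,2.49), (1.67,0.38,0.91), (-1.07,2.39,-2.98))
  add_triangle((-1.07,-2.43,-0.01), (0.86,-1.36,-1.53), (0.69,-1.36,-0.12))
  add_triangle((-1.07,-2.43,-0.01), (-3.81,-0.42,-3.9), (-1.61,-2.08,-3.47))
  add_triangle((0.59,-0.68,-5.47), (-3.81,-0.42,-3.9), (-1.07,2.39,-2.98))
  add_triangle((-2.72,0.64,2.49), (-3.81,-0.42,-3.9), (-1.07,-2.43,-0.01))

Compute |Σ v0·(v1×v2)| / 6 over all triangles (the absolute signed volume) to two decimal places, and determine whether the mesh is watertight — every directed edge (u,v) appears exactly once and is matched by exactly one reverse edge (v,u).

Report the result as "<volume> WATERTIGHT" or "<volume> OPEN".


Per-triangle v0·(v1×v2)/6:
  t1: +2.7838
  t2: +9.5243
  t3: +0.5438
  t4: +2.6811
  t5: +4.7883
  t6: +6.4760
  t7: +3.7514
  t8: +0.7281
  t9: +3.9860
  t10: +10.5647
  t11: +8.3911
Σ = +54.2186 → |volume| = 54.22

Directed edges: 33 total; 7 unmatched, e.g. (1.67,0.38,0.91)→(-1.07,-2.43,-0.01) → open.

54.22 OPEN


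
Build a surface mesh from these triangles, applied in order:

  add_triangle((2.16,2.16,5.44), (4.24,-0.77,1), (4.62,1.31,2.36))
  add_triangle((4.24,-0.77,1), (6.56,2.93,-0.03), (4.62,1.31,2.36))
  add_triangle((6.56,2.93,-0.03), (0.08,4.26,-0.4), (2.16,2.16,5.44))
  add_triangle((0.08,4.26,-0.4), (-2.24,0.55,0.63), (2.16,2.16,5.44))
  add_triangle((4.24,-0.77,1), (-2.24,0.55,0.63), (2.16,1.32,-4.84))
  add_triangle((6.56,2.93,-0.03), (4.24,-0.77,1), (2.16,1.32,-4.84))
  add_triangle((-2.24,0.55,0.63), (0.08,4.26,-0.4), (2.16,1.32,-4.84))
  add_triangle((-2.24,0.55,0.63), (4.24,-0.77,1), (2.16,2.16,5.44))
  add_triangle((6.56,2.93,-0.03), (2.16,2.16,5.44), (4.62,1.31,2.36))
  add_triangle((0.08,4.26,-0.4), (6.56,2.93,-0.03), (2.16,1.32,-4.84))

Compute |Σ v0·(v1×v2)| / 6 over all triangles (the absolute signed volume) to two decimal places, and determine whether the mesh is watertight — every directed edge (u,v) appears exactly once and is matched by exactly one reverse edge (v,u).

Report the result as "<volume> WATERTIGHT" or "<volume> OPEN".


Per-triangle v0·(v1×v2)/6:
  t1: +5.1965
  t2: +6.0950
  t3: +25.6927
  t4: +10.0415
  t5: -1.9429
  t6: +13.6713
  t7: +6.5016
  t8: +1.5901
  t9: +7.6014
  t10: +22.1529
Σ = +96.6001 → |volume| = 96.60

Directed edges: 30 total, each appears once with its reverse present → watertight.

96.60 WATERTIGHT


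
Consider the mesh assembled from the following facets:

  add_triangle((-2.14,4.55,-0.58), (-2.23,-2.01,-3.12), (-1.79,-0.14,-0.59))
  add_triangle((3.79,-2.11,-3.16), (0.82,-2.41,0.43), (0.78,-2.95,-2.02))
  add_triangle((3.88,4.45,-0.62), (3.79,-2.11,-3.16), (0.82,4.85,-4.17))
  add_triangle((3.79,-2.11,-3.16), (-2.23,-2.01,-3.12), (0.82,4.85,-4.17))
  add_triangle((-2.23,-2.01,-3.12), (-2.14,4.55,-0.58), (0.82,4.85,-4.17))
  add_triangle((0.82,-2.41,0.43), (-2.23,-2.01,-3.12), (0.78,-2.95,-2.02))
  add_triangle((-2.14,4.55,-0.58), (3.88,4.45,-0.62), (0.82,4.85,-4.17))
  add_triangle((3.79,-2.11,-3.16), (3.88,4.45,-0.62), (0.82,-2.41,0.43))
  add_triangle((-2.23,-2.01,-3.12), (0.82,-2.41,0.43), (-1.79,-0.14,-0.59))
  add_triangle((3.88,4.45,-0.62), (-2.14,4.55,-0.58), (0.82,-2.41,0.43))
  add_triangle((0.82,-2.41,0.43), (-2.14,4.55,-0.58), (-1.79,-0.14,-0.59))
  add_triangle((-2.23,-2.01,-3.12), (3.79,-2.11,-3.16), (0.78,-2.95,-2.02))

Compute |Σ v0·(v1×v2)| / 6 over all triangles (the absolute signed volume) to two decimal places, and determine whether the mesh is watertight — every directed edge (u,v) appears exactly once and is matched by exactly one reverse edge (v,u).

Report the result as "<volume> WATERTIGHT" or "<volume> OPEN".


Per-triangle v0·(v1×v2)/6:
  t1: +3.2878
  t2: +3.4599
  t3: +23.3221
  t4: +23.8508
  t5: +16.4923
  t6: +2.6677
  t7: +15.9636
  t8: +7.8769
  t9: +1.8479
  t10: +0.5436
  t11: +0.3173
  t12: +5.0996
Σ = +104.7297 → |volume| = 104.73

Directed edges: 36 total, each appears once with its reverse present → watertight.

104.73 WATERTIGHT


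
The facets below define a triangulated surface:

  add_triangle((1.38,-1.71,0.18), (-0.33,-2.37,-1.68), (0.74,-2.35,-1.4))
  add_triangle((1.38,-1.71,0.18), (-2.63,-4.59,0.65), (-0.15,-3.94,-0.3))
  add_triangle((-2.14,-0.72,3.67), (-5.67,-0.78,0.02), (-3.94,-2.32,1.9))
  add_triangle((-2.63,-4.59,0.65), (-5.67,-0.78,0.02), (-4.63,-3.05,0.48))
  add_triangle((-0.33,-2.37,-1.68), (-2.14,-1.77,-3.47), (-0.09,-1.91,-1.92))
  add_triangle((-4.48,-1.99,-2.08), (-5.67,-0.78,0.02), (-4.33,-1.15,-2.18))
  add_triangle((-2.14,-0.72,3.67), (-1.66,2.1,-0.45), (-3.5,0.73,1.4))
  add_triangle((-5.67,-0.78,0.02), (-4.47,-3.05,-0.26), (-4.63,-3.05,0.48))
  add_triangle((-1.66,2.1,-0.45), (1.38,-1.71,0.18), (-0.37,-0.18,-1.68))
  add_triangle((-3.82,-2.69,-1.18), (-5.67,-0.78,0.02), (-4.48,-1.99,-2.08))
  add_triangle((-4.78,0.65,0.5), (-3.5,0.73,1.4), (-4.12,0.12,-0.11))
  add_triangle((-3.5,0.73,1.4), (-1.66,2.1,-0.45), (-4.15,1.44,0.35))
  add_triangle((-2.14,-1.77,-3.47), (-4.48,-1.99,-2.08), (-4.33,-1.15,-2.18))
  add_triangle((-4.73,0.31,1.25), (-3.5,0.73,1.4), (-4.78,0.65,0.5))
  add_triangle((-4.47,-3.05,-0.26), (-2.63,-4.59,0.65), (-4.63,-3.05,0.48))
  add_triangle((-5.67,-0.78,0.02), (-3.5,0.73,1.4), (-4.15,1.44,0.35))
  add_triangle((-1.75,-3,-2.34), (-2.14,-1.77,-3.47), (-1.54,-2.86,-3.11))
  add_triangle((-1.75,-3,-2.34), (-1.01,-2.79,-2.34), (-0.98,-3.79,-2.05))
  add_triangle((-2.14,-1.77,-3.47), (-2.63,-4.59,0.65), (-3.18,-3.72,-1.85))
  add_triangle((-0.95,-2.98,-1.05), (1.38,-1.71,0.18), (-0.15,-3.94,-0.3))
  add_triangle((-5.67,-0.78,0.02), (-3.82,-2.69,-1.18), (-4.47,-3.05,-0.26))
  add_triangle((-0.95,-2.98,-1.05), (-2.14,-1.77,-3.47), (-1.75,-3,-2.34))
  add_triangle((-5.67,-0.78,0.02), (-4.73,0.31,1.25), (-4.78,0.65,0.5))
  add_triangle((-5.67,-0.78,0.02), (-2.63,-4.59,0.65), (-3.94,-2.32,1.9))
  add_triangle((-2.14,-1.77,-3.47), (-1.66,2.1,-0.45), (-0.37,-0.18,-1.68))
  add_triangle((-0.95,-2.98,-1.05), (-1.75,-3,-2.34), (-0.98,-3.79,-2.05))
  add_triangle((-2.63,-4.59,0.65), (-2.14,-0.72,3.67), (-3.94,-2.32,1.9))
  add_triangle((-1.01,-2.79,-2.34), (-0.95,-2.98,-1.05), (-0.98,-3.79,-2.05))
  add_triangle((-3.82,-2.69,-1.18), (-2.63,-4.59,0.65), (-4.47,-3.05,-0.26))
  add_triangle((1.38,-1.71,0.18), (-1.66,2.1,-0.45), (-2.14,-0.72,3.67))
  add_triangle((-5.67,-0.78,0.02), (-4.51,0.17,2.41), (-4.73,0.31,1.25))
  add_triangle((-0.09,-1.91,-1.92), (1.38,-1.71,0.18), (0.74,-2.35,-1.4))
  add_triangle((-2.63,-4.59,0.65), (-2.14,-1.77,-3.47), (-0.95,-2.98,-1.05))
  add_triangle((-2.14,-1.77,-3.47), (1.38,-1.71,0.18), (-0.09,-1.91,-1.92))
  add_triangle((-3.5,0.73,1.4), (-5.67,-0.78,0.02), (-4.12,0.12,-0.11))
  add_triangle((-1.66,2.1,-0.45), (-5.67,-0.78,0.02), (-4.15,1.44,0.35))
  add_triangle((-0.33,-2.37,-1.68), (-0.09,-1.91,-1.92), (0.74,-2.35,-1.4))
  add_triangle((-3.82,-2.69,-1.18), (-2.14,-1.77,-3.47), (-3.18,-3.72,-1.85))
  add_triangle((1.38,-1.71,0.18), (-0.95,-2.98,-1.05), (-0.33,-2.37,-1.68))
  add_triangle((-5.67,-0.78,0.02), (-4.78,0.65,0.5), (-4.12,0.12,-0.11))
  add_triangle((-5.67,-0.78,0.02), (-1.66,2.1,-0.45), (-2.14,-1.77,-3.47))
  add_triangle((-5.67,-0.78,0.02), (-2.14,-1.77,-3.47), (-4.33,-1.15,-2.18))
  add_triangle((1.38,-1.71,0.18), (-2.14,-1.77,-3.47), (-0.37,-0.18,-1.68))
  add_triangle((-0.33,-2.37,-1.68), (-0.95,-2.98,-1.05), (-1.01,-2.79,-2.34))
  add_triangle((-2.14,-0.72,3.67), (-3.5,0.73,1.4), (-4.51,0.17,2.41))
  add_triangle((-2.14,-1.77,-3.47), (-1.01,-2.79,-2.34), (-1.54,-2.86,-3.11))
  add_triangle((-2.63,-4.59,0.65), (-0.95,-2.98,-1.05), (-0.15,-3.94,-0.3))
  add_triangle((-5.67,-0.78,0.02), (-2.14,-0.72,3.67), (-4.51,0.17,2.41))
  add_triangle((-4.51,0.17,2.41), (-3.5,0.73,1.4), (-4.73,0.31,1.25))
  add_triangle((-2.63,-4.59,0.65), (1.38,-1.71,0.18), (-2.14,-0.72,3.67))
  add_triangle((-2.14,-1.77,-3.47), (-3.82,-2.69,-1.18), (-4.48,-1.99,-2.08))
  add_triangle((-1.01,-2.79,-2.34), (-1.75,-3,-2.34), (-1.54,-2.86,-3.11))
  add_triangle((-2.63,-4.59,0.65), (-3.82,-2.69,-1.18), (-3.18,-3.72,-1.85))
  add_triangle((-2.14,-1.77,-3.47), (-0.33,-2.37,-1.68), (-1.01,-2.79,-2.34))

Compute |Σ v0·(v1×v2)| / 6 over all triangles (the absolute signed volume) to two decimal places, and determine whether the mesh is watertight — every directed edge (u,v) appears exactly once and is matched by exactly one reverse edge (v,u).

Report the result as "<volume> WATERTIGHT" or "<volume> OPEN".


79.54 WATERTIGHT

Per-triangle v0·(v1×v2)/6:
  t1: +0.4170
  t2: +1.4486
  t3: +5.3951
  t4: -0.3916
  t5: +0.5774
  t6: +1.7519
  t7: +2.1209
  t8: +1.6958
  t9: +0.0504
  t10: +2.7376
  t11: -0.2531
  t12: +0.9669
  t13: +1.5338
  t14: +0.4273
  t15: +1.6258
  t16: +2.2530
  t17: +0.6209
  t18: +0.3806
  t19: +0.9373
  t20: +0.6107
  t21: +2.1823
  t22: -0.1179
  t23: +1.0853
  t24: +6.4597
  t25: +1.4386
  t26: +0.4271
  t27: +5.0493
  t28: -0.1966
  t29: +2.0447
  t30: -0.1420
  t31: +1.2523
  t32: -0.0668
  t33: +3.4238
  t34: -0.4571
  t35: -1.0432
  t36: +1.6042
  t37: +0.2571
  t38: +2.5027
  t39: +0.9733
  t40: +0.4674
  t41: +8.2873
  t42: -1.2395
  t43: +1.1909
  t44: +0.3374
  t45: +0.8527
  t46: -0.0299
  t47: +1.8761
  t48: +3.6986
  t49: +0.5278
  t50: +6.3591
  t51: +2.1996
  t52: +0.2609
  t53: +2.8912
  t54: +0.2729
Σ = +79.5355 → |volume| = 79.54

Directed edges: 162 total, each appears once with its reverse present → watertight.


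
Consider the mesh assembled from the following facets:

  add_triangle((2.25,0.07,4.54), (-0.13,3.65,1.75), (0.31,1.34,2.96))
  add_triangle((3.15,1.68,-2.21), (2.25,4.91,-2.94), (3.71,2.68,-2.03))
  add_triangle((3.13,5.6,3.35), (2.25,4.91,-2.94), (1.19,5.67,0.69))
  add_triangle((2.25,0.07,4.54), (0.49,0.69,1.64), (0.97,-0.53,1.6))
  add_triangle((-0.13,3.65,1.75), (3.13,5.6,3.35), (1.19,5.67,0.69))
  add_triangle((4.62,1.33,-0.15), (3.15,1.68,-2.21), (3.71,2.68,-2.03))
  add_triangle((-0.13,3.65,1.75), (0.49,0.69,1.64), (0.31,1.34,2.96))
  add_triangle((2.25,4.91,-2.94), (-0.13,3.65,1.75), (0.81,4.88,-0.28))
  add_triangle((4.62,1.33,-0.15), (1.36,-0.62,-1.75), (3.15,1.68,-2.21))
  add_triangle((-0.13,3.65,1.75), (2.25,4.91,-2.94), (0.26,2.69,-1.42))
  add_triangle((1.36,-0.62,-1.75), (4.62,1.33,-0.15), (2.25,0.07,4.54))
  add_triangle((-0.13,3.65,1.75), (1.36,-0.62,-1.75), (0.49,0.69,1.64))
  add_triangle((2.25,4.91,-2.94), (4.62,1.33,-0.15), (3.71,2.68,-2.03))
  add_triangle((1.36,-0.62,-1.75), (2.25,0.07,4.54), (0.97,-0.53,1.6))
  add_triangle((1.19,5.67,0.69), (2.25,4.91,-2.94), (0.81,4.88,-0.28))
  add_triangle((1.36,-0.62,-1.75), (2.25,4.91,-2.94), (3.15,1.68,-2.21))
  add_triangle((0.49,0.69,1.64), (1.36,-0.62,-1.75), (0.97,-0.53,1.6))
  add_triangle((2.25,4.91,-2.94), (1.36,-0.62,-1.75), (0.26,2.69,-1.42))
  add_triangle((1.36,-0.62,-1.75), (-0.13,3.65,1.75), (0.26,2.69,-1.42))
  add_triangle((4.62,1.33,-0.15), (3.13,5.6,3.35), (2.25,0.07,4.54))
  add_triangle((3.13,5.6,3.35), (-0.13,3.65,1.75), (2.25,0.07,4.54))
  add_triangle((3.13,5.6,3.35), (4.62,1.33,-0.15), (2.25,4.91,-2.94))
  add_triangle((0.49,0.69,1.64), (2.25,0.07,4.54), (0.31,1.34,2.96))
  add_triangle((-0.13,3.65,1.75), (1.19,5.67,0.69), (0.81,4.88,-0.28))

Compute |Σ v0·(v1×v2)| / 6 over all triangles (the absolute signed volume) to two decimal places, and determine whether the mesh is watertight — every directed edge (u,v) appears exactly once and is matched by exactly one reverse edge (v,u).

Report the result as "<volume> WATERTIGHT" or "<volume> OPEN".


82.41 WATERTIGHT

Per-triangle v0·(v1×v2)/6:
  t1: +2.1950
  t2: +1.6171
  t3: +9.6097
  t4: +0.0464
  t5: +4.6717
  t6: +1.4793
  t7: -0.4406
  t8: -0.6960
  t9: +2.6572
  t10: +2.8513
  t11: +4.3518
  t12: -1.5203
  t13: +2.7085
  t14: +0.8553
  t15: +1.7231
  t16: +2.5117
  t17: -0.6348
  t18: +1.4319
  t19: -1.8910
  t20: +18.2263
  t21: +8.2161
  t22: +21.7012
  t23: -0.2658
  t24: +1.0043
Σ = +82.4095 → |volume| = 82.41

Directed edges: 72 total, each appears once with its reverse present → watertight.


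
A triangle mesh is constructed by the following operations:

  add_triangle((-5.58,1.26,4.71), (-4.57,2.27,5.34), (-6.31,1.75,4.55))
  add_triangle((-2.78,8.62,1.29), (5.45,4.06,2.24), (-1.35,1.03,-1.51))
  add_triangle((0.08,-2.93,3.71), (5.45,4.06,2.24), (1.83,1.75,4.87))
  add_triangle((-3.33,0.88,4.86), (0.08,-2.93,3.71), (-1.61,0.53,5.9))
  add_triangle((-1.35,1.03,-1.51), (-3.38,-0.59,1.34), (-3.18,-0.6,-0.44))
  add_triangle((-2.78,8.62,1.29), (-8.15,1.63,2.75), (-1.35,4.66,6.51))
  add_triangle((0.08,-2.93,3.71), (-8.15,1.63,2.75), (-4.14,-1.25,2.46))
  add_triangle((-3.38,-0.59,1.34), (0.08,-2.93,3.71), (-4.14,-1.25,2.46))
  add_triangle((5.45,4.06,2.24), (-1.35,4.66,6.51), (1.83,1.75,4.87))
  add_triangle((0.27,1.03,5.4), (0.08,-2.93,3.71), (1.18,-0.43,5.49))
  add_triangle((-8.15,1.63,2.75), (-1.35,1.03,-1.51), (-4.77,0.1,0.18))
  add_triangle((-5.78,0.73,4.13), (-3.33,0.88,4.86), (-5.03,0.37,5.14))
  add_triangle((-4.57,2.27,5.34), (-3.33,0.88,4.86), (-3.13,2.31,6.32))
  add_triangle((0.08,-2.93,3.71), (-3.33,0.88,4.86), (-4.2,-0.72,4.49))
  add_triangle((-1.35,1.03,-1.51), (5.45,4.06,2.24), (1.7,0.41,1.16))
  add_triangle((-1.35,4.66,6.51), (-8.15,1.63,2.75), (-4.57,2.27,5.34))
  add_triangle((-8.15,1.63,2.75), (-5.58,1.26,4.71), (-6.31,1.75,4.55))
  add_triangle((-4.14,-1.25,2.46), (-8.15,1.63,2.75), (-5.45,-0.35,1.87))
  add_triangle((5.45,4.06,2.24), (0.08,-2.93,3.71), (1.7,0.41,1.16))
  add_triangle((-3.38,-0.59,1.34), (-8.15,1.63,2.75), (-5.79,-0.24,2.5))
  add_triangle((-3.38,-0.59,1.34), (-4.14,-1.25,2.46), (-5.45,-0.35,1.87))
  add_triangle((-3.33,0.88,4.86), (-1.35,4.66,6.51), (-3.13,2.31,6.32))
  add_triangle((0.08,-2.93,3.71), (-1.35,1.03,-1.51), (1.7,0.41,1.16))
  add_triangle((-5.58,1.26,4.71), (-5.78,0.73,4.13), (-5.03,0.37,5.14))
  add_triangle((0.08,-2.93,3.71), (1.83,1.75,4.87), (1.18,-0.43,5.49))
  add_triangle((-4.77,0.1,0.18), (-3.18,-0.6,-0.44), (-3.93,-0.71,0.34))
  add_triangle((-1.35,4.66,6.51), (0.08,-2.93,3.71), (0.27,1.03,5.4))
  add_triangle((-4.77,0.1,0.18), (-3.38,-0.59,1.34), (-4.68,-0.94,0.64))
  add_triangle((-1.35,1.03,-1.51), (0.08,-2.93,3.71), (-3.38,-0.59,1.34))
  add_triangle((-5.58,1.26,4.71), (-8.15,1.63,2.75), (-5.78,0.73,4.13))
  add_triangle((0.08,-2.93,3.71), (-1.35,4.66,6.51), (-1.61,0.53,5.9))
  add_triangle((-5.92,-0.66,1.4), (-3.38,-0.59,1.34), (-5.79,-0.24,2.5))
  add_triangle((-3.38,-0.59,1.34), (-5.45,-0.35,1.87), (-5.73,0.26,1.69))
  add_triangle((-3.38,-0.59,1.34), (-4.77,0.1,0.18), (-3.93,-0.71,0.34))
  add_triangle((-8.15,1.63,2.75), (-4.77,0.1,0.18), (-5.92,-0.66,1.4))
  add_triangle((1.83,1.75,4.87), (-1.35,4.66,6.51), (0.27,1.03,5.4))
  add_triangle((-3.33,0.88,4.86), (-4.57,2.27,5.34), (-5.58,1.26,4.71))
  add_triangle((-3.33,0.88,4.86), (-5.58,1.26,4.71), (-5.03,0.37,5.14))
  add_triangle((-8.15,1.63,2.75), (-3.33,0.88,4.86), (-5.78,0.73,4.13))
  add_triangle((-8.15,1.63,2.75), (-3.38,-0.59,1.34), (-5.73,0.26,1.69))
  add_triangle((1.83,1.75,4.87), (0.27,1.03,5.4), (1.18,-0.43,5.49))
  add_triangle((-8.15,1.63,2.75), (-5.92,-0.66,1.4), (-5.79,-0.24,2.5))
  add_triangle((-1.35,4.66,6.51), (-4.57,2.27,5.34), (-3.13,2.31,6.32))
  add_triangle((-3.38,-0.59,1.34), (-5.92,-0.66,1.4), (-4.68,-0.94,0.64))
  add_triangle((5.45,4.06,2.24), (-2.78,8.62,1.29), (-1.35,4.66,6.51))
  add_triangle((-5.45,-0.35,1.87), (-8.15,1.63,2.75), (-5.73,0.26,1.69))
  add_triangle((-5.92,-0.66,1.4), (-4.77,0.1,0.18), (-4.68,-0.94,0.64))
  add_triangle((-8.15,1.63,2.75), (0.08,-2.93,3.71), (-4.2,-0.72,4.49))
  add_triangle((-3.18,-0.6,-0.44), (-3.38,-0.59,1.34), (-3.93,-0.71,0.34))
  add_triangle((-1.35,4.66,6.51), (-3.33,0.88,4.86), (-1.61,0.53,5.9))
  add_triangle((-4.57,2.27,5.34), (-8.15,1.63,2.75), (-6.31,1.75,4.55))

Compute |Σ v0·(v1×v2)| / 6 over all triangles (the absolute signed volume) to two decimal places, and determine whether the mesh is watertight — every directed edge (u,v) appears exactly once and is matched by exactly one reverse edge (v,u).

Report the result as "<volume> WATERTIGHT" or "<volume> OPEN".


Per-triangle v0·(v1×v2)/6:
  t1: +1.3420
  t2: +13.7734
  t3: +12.4739
  t4: +5.9536
  t5: -1.2643
  t6: +64.2196
  t7: +6.3403
  t8: +0.2462
  t9: +18.7101
  t10: +3.1048
  t11: +3.7558
  t12: -1.3181
  t13: +2.1272
  t14: +6.5337
  t15: -0.1099
  t16: +11.4959
  t17: +1.4005
  t18: +1.9917
  t19: +1.6079
  t20: -0.5606
  t21: +0.1910
  t22: -0.4479
  t23: -0.9119
  t24: +1.0116
  t25: +0.4925
  t26: +0.4544
  t27: +5.8100
  t28: -0.7572
  t29: +0.7241
  t30: +2.0623
  t31: +5.7460
  t32: +0.4542
  t33: -0.0093
  t34: +0.6631
  t35: +2.8874
  t36: +6.1190
  t37: +2.1829
  t38: +1.5659
  t39: -2.7957
  t40: -0.6587
  t41: +2.7783
  t42: +2.5031
  t43: +5.2532
  t44: +0.3213
  t45: +56.0876
  t46: +0.5135
  t47: +0.6822
  t48: +4.2441
  t49: +0.0078
  t50: +8.2157
  t51: +1.9414
Σ = +259.1554 → |volume| = 259.16

Directed edges: 153 total; 9 unmatched, e.g. (-1.35,1.03,-1.51)→(-2.78,8.62,1.29) → open.

259.16 OPEN


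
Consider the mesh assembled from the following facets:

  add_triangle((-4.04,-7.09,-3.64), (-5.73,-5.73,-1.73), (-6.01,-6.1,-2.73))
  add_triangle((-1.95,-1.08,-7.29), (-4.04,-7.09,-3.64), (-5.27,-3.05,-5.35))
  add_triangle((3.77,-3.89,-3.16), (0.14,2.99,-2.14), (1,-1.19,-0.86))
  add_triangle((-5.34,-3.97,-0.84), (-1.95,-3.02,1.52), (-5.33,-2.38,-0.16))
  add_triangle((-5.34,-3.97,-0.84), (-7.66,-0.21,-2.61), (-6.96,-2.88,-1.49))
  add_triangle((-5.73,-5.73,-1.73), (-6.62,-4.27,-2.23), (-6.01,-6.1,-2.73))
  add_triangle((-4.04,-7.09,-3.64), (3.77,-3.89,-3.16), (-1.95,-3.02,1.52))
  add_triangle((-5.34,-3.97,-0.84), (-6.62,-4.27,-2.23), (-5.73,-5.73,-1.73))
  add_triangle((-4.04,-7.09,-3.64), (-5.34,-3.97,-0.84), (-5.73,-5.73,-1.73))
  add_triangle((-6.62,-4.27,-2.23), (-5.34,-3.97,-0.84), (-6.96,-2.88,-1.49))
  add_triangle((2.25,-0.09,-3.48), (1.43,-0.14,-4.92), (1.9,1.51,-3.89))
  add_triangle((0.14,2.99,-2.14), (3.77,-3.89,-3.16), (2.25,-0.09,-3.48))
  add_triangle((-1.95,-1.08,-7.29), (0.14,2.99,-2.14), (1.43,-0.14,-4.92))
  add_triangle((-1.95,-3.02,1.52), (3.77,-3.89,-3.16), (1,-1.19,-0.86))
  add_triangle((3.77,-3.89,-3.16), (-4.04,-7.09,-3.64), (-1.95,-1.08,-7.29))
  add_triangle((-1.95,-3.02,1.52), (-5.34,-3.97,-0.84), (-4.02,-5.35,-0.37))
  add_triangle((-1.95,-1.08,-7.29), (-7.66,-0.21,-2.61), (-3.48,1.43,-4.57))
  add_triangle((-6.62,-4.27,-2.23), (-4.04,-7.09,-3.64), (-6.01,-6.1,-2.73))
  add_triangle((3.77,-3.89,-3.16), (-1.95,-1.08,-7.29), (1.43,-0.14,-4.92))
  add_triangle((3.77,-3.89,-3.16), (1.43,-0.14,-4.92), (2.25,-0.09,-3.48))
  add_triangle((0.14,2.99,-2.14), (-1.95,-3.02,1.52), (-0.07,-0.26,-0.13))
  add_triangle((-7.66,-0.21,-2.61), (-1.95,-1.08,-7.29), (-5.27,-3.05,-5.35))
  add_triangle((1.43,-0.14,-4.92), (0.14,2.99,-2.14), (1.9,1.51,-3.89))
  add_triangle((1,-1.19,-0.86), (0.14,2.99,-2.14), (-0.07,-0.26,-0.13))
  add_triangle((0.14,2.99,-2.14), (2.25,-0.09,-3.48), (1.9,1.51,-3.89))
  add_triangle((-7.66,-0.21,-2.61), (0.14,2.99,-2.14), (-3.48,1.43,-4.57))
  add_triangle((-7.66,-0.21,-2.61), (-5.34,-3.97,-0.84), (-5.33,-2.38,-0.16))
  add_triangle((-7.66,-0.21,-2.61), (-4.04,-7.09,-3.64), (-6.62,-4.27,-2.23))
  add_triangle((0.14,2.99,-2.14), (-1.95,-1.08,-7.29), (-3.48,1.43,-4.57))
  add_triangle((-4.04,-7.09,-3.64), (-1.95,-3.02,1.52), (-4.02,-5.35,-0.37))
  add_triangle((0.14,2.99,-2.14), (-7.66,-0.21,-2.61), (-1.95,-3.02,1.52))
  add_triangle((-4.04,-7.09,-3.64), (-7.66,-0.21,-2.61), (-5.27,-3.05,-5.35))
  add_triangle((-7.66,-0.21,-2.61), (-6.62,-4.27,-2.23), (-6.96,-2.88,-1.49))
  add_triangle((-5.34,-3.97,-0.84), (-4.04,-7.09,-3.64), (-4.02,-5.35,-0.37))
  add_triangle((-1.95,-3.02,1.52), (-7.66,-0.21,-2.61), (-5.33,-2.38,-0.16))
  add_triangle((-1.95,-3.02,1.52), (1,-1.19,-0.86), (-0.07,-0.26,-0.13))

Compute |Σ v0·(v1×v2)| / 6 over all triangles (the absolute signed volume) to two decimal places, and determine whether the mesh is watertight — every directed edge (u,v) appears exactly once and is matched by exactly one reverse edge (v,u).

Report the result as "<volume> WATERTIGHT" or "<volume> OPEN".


Per-triangle v0·(v1×v2)/6:
  t1: +2.4585
  t2: +22.1444
  t3: -0.2440
  t4: +3.5211
  t5: -0.9401
  t6: +2.0744
  t7: +21.4060
  t8: +2.0357
  t9: -0.9172
  t10: +2.1981
  t11: +1.6403
  t12: +0.3033
  t13: +10.5240
  t14: -0.0576
  t15: +49.4821
  t16: +3.4724
  t17: +17.3381
  t18: +2.1007
  t19: +14.7191
  t20: +3.8805
  t21: -0.2664
  t22: +19.9186
  t23: +2.5653
  t24: -0.2156
  t25: -0.0753
  t26: +8.6415
  t27: +5.2907
  t28: +12.0429
  t29: +10.8949
  t30: +2.8812
  t31: +0.0423
  t32: +23.2738
  t33: +4.5130
  t34: +7.2684
  t35: -0.0423
  t36: -0.1603
Σ = +253.7128 → |volume| = 253.71

Directed edges: 108 total, each appears once with its reverse present → watertight.

253.71 WATERTIGHT


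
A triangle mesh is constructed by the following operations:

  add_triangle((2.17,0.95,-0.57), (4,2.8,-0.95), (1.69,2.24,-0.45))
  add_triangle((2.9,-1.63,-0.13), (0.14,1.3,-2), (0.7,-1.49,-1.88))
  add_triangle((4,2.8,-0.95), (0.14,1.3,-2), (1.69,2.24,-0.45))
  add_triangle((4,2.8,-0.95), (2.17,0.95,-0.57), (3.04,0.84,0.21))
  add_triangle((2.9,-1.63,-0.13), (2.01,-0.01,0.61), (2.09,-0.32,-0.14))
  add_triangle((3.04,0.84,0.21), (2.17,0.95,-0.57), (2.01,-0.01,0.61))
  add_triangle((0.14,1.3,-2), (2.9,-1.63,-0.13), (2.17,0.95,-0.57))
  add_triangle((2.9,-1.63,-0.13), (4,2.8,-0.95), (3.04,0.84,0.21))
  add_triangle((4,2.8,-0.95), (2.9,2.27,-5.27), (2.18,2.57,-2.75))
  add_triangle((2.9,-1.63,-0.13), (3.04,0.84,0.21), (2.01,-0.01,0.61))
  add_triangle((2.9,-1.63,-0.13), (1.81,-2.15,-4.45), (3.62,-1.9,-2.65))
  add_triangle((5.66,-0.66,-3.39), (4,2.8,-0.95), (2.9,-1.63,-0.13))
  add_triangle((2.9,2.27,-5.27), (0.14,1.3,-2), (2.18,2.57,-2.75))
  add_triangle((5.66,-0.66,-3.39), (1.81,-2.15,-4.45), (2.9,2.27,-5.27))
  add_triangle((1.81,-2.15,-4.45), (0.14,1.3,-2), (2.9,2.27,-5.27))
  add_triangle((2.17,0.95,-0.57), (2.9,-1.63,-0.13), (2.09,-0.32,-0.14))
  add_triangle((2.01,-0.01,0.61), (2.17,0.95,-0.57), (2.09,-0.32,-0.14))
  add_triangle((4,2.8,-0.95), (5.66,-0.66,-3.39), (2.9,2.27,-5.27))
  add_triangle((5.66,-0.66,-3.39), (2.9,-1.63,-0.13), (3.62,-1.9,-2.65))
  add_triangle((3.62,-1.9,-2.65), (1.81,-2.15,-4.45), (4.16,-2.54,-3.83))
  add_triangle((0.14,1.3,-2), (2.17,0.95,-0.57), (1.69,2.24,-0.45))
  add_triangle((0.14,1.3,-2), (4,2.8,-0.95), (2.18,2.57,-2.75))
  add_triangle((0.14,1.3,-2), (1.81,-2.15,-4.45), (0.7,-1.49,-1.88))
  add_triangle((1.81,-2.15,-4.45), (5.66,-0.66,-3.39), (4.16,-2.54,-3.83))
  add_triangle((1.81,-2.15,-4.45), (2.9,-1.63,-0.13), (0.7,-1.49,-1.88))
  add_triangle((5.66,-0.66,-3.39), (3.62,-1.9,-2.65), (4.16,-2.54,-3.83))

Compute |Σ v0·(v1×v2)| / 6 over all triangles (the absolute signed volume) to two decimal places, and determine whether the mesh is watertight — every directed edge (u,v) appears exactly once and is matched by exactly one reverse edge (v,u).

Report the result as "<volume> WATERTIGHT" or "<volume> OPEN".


52.61 WATERTIGHT

Per-triangle v0·(v1×v2)/6:
  t1: -0.0569
  t2: -2.2885
  t3: +1.3469
  t4: -0.4004
  t5: -0.3143
  t6: -0.1226
  t7: -1.7758
  t8: +1.7943
  t9: +2.8314
  t10: +0.6750
  t11: +1.6463
  t12: +6.7133
  t13: +1.4257
  t14: +14.7436
  t15: +3.6772
  t16: -0.1467
  t17: -0.3766
  t18: +14.4437
  t19: +2.8275
  t20: -0.1042
  t21: -1.0624
  t22: +0.4199
  t23: +0.3993
  t24: +4.0767
  t25: +1.3035
  t26: +0.9319
Σ = +52.6077 → |volume| = 52.61

Directed edges: 78 total, each appears once with its reverse present → watertight.


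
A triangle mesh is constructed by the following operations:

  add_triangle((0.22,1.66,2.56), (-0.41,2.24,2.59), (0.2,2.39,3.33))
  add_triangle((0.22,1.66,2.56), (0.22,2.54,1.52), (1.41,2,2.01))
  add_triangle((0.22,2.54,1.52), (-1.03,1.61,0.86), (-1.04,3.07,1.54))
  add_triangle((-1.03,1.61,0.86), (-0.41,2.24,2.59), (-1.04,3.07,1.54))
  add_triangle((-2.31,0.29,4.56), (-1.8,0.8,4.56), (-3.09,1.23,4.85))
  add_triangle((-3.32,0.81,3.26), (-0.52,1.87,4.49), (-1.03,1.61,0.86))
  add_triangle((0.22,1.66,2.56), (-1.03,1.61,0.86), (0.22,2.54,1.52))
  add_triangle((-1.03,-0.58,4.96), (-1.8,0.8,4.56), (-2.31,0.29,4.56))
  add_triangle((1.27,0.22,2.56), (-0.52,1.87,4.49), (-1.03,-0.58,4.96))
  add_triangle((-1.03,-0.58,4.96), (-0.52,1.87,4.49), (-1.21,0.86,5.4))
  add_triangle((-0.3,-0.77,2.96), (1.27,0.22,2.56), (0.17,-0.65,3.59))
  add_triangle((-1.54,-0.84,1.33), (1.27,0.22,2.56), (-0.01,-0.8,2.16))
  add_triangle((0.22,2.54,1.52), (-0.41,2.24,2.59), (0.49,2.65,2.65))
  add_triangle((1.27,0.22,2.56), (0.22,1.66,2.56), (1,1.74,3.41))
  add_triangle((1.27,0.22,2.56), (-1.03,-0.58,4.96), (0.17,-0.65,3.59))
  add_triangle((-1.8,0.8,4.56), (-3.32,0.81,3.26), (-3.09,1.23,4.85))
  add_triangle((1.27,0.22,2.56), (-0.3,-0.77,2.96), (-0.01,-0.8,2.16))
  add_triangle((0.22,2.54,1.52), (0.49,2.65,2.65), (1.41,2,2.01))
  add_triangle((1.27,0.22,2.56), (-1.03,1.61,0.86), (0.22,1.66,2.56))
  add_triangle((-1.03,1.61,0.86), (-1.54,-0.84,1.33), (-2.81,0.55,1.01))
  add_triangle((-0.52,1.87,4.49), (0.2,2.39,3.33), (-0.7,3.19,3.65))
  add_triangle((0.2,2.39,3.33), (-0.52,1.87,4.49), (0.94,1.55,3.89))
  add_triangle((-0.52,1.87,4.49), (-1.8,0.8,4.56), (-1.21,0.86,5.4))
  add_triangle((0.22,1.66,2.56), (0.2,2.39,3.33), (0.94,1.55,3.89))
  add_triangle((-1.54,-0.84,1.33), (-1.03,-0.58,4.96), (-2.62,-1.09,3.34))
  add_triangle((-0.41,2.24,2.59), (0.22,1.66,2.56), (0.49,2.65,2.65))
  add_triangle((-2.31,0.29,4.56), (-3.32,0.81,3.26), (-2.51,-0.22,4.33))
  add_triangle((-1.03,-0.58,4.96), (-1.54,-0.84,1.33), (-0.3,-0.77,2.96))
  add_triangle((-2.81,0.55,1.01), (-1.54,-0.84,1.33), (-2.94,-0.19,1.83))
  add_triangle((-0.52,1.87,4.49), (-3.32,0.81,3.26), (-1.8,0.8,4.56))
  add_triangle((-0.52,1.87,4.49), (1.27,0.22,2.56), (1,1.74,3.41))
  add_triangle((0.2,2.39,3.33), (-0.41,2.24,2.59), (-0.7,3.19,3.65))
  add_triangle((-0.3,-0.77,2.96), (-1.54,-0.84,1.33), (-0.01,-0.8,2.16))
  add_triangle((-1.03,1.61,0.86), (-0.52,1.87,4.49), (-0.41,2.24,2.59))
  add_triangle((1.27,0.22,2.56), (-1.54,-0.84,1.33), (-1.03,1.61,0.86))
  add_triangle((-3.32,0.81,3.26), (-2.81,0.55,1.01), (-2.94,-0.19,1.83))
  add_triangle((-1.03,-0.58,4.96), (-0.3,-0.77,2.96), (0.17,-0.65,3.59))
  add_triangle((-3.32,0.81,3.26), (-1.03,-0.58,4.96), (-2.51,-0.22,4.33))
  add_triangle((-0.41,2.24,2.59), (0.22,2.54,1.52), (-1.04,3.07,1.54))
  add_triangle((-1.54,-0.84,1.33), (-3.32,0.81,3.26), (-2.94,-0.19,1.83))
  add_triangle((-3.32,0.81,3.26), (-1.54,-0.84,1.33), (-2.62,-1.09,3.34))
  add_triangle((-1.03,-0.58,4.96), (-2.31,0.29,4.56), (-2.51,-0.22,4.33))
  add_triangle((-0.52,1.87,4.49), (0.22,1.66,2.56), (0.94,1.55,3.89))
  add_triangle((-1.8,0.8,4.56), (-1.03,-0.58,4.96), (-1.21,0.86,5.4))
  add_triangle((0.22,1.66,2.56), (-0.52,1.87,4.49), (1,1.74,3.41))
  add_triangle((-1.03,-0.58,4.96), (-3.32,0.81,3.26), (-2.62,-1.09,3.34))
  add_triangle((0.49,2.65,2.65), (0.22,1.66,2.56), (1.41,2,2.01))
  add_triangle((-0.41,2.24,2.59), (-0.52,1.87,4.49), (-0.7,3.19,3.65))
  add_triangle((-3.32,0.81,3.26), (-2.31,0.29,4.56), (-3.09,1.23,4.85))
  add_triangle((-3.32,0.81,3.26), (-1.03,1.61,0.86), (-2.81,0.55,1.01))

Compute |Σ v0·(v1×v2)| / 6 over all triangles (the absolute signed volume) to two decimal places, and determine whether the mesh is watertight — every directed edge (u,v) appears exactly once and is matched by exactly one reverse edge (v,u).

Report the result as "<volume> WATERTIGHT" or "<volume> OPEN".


24.00 WATERTIGHT

Per-triangle v0·(v1×v2)/6:
  t1: -0.0417
  t2: -0.7940
  t3: -0.0899
  t4: +0.3729
  t5: +0.6026
  t6: +3.1378
  t7: -0.7722
  t8: +0.9217
  t9: +3.3900
  t10: +0.6839
  t11: -0.0191
  t12: -0.4847
  t13: +0.4099
  t14: -0.2233
  t15: +0.7359
  t16: -0.3731
  t17: +0.2710
  t18: +0.4675
  t19: -0.2068
  t20: -0.7740
  t21: +0.9400
  t22: +1.0745
  t23: +0.8412
  t24: -0.0239
  t25: +0.3593
  t26: +0.3142
  t27: +0.7732
  t28: +0.6209
  t29: +0.1350
  t30: +1.8989
  t31: +1.2582
  t32: +0.0154
  t33: +0.2160
  t34: +0.7055
  t35: -2.0348
  t36: +0.7989
  t37: +0.2609
  t38: -0.9606
  t39: +0.7668
  t40: +0.6195
  t41: +0.6905
  t42: +0.7736
  t43: -0.6450
  t44: +0.9541
  t45: +0.4963
  t46: +3.4252
  t47: +0.4139
  t48: -0.1035
  t49: +0.8786
  t50: +1.3264
Σ = +24.0035 → |volume| = 24.00

Directed edges: 150 total, each appears once with its reverse present → watertight.


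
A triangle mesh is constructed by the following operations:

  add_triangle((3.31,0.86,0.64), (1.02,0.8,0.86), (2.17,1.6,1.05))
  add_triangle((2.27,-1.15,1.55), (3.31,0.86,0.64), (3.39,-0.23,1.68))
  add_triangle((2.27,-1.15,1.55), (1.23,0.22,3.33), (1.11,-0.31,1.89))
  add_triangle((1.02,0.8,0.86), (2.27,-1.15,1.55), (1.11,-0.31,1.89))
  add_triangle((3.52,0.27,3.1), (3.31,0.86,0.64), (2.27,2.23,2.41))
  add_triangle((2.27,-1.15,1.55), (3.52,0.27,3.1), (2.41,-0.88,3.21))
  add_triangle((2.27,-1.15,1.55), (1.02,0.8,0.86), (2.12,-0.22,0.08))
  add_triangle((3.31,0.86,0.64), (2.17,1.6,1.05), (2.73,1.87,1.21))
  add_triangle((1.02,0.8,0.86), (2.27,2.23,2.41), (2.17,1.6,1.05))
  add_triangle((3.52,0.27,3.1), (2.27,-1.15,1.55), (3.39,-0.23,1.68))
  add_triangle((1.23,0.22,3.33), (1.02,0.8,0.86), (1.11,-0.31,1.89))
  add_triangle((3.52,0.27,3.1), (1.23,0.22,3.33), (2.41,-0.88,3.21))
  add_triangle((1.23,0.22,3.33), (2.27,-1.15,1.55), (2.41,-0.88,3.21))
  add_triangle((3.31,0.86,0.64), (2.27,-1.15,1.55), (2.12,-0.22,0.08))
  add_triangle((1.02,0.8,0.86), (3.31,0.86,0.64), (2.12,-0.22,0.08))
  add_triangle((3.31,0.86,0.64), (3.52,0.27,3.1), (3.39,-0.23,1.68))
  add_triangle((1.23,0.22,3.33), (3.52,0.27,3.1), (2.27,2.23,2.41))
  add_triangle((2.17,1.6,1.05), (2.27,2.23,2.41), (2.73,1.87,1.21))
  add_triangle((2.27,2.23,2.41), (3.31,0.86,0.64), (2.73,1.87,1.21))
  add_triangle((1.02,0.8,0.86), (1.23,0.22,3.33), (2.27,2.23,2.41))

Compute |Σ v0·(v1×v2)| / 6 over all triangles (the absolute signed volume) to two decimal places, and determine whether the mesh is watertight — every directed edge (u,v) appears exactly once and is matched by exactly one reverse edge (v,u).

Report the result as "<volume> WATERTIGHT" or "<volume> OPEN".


Per-triangle v0·(v1×v2)/6:
  t1: -0.1928
  t2: +0.3025
  t3: +0.1234
  t4: -0.5483
  t5: +2.8901
  t6: +1.1254
  t7: -0.7341
  t8: -0.0137
  t9: -0.0510
  t10: +0.8850
  t11: -0.3394
  t12: +1.4838
  t13: -0.1778
  t14: +0.7891
  t15: -0.1845
  t16: +1.1183
  t17: +2.6796
  t18: +0.0455
  t19: +0.6449
  t20: -0.2381
Σ = +9.6077 → |volume| = 9.61

Directed edges: 60 total, each appears once with its reverse present → watertight.

9.61 WATERTIGHT
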